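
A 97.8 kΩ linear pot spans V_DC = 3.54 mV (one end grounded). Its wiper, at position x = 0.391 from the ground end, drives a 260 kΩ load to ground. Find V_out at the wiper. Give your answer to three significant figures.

V_out ≈ 1.27 mV

The pot divides into 59.56 kΩ above the wiper and 38.24 kΩ below.
R_L loads the lower segment: effective lower R = 33.34 kΩ.
Loaded-divider output: V_out = 3.54 × 0.3589 = 1.270 mV.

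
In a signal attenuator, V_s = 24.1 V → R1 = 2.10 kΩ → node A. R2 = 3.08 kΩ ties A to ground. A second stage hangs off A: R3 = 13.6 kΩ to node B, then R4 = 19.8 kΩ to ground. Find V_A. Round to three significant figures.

V_A ≈ 13.8 V

The second stage (R3 + R4 = 33.40 kΩ) loads node A in parallel with R2.
R2 ‖ (R3+R4) = 2.820 kΩ.
First divider: V_A = V_s · 2.820/(2.10 + 2.820) = 13.81 V.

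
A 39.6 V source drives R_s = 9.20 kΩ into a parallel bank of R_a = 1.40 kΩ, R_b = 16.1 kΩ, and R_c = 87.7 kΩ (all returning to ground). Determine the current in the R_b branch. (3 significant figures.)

Equivalent of the parallel group: R_p = 1.269 kΩ.
V_A = 39.6 × 1.269/10.47 = 4.801 V.
Branch current I = V_A/R_b = 4.801/16.1 = 0.2982 mA.

I ≈ 0.298 mA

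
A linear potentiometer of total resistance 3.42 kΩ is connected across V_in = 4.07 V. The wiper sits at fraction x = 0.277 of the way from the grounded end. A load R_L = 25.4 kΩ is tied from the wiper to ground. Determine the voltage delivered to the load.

V_out ≈ 1.10 V

The pot divides into 2.473 kΩ above the wiper and 0.9473 kΩ below.
(x·R_p) ‖ R_L = 0.9133 kΩ.
V_out = 4.07 × 0.9133/(2.473 + 0.9133) = 1.098 V.
(Unloaded: V_out = x·V_in = 1.13 V.)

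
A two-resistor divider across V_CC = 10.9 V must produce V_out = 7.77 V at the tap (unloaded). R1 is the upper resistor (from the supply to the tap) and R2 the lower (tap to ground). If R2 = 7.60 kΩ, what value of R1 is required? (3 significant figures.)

R1 ≈ 3.06 kΩ

The divider ratio is R2/(R1+R2) = 7.77/10.9 = 0.7128.
R1 = R2·(1/k − 1) = 7.60 × 0.4028 = 3.062 kΩ.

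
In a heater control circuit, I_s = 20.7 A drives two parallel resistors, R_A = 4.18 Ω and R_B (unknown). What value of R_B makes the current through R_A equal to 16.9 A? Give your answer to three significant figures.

The fraction through R_A equals R_B/(R_A+R_B).
With f = 0.8164, R_B = R_A · f/(1−f) = 4.18 × 4.447 = 18.59 Ω.

R_B ≈ 18.6 Ω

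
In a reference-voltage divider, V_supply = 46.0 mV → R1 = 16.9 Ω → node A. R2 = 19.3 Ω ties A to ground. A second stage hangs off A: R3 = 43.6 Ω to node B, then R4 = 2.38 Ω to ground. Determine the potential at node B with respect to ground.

V_B ≈ 1.06 mV

Node A sees R2 in parallel with the series input of stage 2, R3 + R4 = 45.98 Ω.
Effective lower resistance at A: R2 ‖ 45.98 = 13.59 Ω.
V_A = 46.0 × 13.59/(16.9 + 13.59) = 20.51 mV.
Then the unloaded second divider: V_B = V_A × R4/(R3+R4) = 20.51 × 0.05176 = 1.061 mV.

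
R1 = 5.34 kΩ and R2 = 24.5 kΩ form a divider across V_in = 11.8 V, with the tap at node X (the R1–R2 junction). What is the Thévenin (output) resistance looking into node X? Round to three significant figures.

R_th ≈ 4.38 kΩ

With V_in suppressed (replaced by a short), R_th = R1 ‖ R2 = (5.340 × 24.5)/(5.340 + 24.5) = 4.384 kΩ.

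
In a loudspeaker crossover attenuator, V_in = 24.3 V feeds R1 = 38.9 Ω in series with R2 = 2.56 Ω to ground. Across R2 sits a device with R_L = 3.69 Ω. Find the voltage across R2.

V_out ≈ 0.909 V

First combine the lower leg with the load: R2 ‖ R_L = 1.511 Ω.
Now apply the divider: V_out = 24.3 × 0.03740 = 0.9088 V.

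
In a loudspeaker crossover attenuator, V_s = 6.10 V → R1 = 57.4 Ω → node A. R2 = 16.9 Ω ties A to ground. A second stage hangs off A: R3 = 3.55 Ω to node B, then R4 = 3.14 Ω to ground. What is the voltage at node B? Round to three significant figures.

V_B ≈ 0.221 V

The second stage (R3 + R4 = 6.690 Ω) loads node A in parallel with R2.
Effective lower resistance at A: R2 ‖ 6.690 = 4.793 Ω.
V_A = 6.10 × 4.793/(57.4 + 4.793) = 0.4701 V.
Stage 2 is unloaded, so V_B = V_A · R4/(R3+R4) = 0.4701 × 3.14/6.690 = 0.2206 V.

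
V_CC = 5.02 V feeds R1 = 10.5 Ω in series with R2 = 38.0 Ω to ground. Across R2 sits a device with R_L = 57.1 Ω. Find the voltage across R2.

The load sits in parallel with R2, giving an effective lower resistance R2' = R2·R_L/(R2+R_L) = 22.82 Ω.
Voltage divider with the loaded lower leg: V_out = 5.02 × 22.82/(10.5 + 22.82) = 5.02 × 0.6848 = 3.438 V.
(Unloaded it would be 3.93 V; the load pulls it down.)

V_out ≈ 3.44 V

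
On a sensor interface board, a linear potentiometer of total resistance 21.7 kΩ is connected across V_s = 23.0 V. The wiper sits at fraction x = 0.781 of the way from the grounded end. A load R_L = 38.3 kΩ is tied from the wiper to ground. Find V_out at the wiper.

V_out ≈ 16.4 V

Split the track: R_lower = x·R_p = 16.95 kΩ, R_upper = (1−x)·R_p = 4.752 kΩ.
(x·R_p) ‖ R_L = 11.75 kΩ.
Then V_out = V_s · 11.75/(4.752 + 11.75) = 16.38 V.
(Unloaded: V_out = x·V_s = 18.0 V.)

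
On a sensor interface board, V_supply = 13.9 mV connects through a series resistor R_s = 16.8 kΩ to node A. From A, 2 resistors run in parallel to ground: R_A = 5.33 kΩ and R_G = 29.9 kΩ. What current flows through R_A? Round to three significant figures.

Equivalent of the parallel group: R_p = 4.524 kΩ.
V_A by voltage divider: V_A = 13.9 × 4.524/(16.8 + 4.524) = 2.949 mV.
I(R_A) = V_A / R_A = 2.949/5.33 = 0.5532 µA.
(Equivalently: I_total = 0.6519 µA, then current-divider fraction G_k/ΣG = 0.8487.)

I ≈ 0.553 µA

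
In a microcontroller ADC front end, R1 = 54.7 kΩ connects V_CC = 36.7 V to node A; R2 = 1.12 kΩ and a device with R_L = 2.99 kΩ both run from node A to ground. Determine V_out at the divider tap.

V_out ≈ 0.539 V

First combine the lower leg with the load: R2 ‖ R_L = 0.8148 kΩ.
Then V_out = V_CC · R2'/(R1 + R2') = 36.7 × 0.8148/55.51 = 0.5386 V.
(Unloaded it would be 0.736 V; the load pulls it down.)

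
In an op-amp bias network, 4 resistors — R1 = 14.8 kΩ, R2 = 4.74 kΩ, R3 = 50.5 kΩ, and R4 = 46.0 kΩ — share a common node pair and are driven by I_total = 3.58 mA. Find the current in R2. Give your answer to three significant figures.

I ≈ 2.36 mA

Conductances: ΣG = 1/14.8 + 1/4.74 + 1/50.5 + 1/46.0 = 0.3201 (1/kΩ).
Current divider: I(R2) = I_total · G_k/ΣG = 3.58 × (0.2110/0.3201) = 3.58 × 0.6591 = 2.360 mA.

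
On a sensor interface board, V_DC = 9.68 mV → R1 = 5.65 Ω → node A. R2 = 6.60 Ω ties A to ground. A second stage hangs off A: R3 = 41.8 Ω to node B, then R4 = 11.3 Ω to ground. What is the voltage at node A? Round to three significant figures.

V_A ≈ 4.93 mV

The second stage (R3 + R4 = 53.10 Ω) loads node A in parallel with R2.
Effective lower resistance at A: R2 ‖ 53.10 = 5.870 Ω.
V_A = 9.68 × 5.870/(5.65 + 5.870) = 4.933 mV.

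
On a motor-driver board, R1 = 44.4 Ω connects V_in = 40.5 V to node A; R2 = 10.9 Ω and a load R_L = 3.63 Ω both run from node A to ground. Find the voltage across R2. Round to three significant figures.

First combine the lower leg with the load: R2 ‖ R_L = 2.723 Ω.
Now apply the divider: V_out = 40.5 × 0.05779 = 2.340 V.

V_out ≈ 2.34 V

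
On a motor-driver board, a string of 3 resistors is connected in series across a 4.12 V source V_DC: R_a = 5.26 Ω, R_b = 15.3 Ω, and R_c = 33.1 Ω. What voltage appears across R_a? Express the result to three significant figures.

ΣR = 5.26 + 15.3 + 33.1 = 53.66 Ω.
By the voltage-divider rule, V = 4.12 × 5.260/53.66 = 0.4039 V.

V ≈ 0.404 V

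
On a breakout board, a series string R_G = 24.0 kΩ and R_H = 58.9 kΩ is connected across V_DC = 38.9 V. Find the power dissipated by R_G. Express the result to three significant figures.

P ≈ 5.28 mW

Series current I = V_DC/ΣR = 38.9/82.90 = 0.4692 mA.
P = I²R = 0.2202 × 24.0 = 5.284 mW.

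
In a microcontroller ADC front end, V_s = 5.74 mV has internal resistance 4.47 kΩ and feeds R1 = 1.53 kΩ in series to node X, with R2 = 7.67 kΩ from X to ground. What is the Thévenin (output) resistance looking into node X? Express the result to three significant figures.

R_th ≈ 3.37 kΩ

R1' = 4.47 + 1.53 = 6.000 kΩ (source resistance + R1).
With V_s suppressed (replaced by a short), R_th = R1' ‖ R2 = (6.000 × 7.67)/(6.000 + 7.67) = 3.366 kΩ.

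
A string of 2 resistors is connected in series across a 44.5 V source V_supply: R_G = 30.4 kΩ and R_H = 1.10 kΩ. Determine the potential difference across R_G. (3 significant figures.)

Series total: ΣR = 30.4 + 1.10 = 31.50 kΩ.
V = V_supply · R/ΣR = 44.5 × 0.9651 = 42.95 V.

V ≈ 42.9 V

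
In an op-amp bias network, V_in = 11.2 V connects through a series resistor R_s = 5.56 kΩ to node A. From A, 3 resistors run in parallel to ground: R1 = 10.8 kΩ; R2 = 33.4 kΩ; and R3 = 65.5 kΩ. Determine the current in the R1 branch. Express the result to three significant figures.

I ≈ 0.587 mA

Combine the parallel branches: R_p = (1/10.8 + 1/33.4 + 1/65.5)⁻¹ = 7.257 kΩ.
V_A = 11.2 × 7.257/12.82 = 6.341 V.
Branch current I = V_A/R1 = 6.341/10.8 = 0.5872 mA.
(Equivalently: I_total = 0.8738 mA, then current-divider fraction G_k/ΣG = 0.6719.)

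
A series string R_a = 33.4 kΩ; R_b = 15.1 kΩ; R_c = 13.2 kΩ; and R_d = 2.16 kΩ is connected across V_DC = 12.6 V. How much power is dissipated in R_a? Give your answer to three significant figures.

P ≈ 1.30 mW

ΣR = 63.86 kΩ → I = 12.6/63.86 = 0.1973 mA.
V(R_a) = I·R = 6.590 V; P = V·I = 6.590 × 0.1973 = 1.300 mW.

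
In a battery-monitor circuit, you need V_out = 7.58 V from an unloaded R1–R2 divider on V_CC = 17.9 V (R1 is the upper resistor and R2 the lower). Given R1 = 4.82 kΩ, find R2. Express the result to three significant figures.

Required fraction k = V_out/V_CC = 0.4235.
So R2 = R1 · V_out/(V_CC − V_out) = 4.82 × 7.58/(17.9 − 7.58) = 4.82 × 0.7345 = 3.540 kΩ.

R2 ≈ 3.54 kΩ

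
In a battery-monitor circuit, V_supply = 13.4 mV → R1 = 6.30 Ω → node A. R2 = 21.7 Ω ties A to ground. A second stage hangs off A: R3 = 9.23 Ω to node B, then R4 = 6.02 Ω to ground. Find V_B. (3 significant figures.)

Looking into the second stage from A: R3 + R4 = 15.25 Ω appears in parallel with R2.
R2 ‖ (R3+R4) = 8.956 Ω.
So V_A = 13.4 × 0.5870 = 7.866 mV.
V_B = V_A × 0.3948 = 3.105 mV.

V_B ≈ 3.11 mV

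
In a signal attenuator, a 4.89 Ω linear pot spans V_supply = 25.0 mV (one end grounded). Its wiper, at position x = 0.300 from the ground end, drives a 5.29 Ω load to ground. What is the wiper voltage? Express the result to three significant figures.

V_out ≈ 6.28 mV

Lower segment x·R_p = 1.467 Ω; upper segment (1−x)·R_p = 3.423 Ω.
R_L loads the lower segment: effective lower R = 1.149 Ω.
V_out = 25.0 × 1.149/(3.423 + 1.149) = 6.281 mV.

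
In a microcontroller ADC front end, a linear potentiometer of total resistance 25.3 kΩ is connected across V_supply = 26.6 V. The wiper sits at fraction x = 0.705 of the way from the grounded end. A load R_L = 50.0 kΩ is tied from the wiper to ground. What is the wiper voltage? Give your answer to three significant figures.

V_out ≈ 17.0 V

Split the track: R_lower = x·R_p = 17.84 kΩ, R_upper = (1−x)·R_p = 7.464 kΩ.
Lower segment in parallel with the load: 17.84 ‖ 50.0 = 13.15 kΩ.
V_out = 26.6 × 13.15/(7.464 + 13.15) = 16.97 V.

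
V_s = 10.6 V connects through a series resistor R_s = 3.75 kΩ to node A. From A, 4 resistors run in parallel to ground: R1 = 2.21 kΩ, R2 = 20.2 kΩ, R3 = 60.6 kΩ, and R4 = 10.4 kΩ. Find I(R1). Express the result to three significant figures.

Combine the parallel branches: R_p = (1/2.21 + 1/20.2 + 1/60.6 + 1/10.4)⁻¹ = 1.627 kΩ.
Node voltage V_A = V_s · R_p/(R_s + R_p) = 10.6 × 0.3026 = 3.207 V.
Branch current I = V_A/R1 = 3.207/2.21 = 1.451 mA.

I ≈ 1.45 mA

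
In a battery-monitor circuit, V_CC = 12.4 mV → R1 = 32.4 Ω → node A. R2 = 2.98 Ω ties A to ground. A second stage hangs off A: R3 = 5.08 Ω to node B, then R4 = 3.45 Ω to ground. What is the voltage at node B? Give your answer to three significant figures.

V_B ≈ 0.320 mV

The second stage (R3 + R4 = 8.530 Ω) loads node A in parallel with R2.
Effective lower resistance at A: R2 ‖ 8.530 = 2.208 Ω.
V_A = 12.4 × 2.208/(32.4 + 2.208) = 0.7913 mV.
Stage 2 is unloaded, so V_B = V_A · R4/(R3+R4) = 0.7913 × 3.45/8.530 = 0.3200 mV.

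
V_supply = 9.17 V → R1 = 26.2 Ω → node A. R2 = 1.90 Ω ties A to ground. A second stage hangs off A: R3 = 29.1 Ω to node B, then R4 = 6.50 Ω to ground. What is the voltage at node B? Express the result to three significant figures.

Node A sees R2 in parallel with the series input of stage 2, R3 + R4 = 35.60 Ω.
Effective lower resistance at A: R2 ‖ 35.60 = 1.804 Ω.
V_A = 9.17 × 1.804/(26.2 + 1.804) = 0.5906 V.
Stage 2 is unloaded, so V_B = V_A · R4/(R3+R4) = 0.5906 × 6.50/35.60 = 0.1078 V.

V_B ≈ 0.108 V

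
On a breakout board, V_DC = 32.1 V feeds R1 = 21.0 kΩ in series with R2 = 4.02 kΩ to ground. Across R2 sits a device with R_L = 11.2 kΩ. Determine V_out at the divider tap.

V_out ≈ 3.96 V

First combine the lower leg with the load: R2 ‖ R_L = 2.958 kΩ.
Now apply the divider: V_out = 32.1 × 0.1235 = 3.964 V.
(Unloaded it would be 5.16 V; the load pulls it down.)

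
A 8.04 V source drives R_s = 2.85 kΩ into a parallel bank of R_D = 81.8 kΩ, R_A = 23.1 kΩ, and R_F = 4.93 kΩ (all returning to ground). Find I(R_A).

Parallel bank: R_p = 1/(1/81.8 + 1/23.1 + 1/4.93) = 3.871 kΩ.
Node voltage V_A = V_DC · R_p/(R_s + R_p) = 8.04 × 0.5759 = 4.631 V.
Branch current I = V_A/R_A = 4.631/23.1 = 0.2005 mA.
(Check via current divider: I_total = 1.196 mA; share G_k/ΣG = 0.1676 → same result.)

I ≈ 0.200 mA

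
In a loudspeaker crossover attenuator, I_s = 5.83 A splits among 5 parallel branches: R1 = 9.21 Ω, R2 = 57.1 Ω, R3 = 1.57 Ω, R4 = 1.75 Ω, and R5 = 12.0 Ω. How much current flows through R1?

Total conductance ΣG = 1/9.21 + 1/57.1 + 1/1.57 + 1/1.75 + 1/12.0 = 1.418 (units of 1/Ω).
By the current-divider rule, I = I_s · G_k/ΣG = 5.83 × 0.07658 = 0.4465 A.

I ≈ 0.446 A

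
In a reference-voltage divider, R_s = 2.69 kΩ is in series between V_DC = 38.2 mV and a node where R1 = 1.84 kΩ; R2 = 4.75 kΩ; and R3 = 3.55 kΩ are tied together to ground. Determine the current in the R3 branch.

I ≈ 2.84 µA

Combine the parallel branches: R_p = (1/1.84 + 1/4.75 + 1/3.55)⁻¹ = 0.9655 kΩ.
V_A by voltage divider: V_A = 38.2 × 0.9655/(2.69 + 0.9655) = 10.09 mV.
I(R3) = V_A / R3 = 10.09/3.55 = 2.842 µA.
(Check via current divider: I_total = 10.45 µA; share G_k/ΣG = 0.2720 → same result.)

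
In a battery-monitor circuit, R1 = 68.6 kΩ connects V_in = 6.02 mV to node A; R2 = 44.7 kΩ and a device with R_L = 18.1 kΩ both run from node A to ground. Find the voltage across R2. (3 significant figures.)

The load sits in parallel with R2, giving an effective lower resistance R2' = R2·R_L/(R2+R_L) = 12.88 kΩ.
Then V_out = V_in · R2'/(R1 + R2') = 6.02 × 12.88/81.48 = 0.9518 mV.

V_out ≈ 0.952 mV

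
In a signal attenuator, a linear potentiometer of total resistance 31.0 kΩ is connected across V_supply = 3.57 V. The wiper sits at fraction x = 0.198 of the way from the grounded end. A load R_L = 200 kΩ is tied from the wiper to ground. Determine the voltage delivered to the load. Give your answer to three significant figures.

V_out ≈ 0.690 V

Lower segment x·R_p = 6.138 kΩ; upper segment (1−x)·R_p = 24.86 kΩ.
(x·R_p) ‖ R_L = 5.955 kΩ.
Loaded-divider output: V_out = 3.57 × 0.1932 = 0.6899 V.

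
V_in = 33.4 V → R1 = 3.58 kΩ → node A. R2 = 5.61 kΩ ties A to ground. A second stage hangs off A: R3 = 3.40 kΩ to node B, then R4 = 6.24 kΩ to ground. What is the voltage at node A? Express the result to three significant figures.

V_A ≈ 16.6 V

The second stage (R3 + R4 = 9.640 kΩ) loads node A in parallel with R2.
Effective lower resistance at A: R2 ‖ 9.640 = 3.546 kΩ.
First divider: V_A = V_in · 3.546/(3.58 + 3.546) = 16.62 V.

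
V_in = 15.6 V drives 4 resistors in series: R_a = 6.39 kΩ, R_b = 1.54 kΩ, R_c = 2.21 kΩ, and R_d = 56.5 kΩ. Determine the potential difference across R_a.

V ≈ 1.50 V

ΣR = 6.39 + 1.54 + 2.21 + 56.5 = 66.64 kΩ.
By the voltage-divider rule, V = 15.6 × 6.390/66.64 = 1.496 V.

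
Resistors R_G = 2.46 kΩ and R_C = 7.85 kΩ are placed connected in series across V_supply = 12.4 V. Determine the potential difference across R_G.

V ≈ 2.96 V

Total series resistance ΣR = 2.46 + 7.85 = 10.31 kΩ.
Voltage divider: V = V_supply · (2.460 / 10.31) = 12.4 × 0.2386 = 2.959 V.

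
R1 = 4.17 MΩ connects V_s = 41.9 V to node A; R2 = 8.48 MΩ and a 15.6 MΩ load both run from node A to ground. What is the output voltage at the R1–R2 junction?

V_out ≈ 23.8 V

R2 ‖ R_L = (8.48 × 15.6)/(8.48 + 15.6) = 5.494 MΩ.
Now apply the divider: V_out = 41.9 × 0.5685 = 23.82 V.
(Unloaded it would be 28.1 V; the load pulls it down.)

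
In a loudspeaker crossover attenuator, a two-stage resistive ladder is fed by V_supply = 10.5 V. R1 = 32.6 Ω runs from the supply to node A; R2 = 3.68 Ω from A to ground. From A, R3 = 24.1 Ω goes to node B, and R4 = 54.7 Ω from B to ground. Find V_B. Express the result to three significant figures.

The second stage (R3 + R4 = 78.80 Ω) loads node A in parallel with R2.
Effective lower resistance at A: R2 ‖ 78.80 = 3.516 Ω.
First divider: V_A = V_supply · 3.516/(32.6 + 3.516) = 1.022 V.
V_B = V_A × 0.6942 = 0.7095 V.

V_B ≈ 0.710 V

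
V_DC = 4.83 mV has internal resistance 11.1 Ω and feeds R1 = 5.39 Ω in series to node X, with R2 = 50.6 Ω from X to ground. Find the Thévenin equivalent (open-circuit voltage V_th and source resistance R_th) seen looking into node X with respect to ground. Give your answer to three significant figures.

R1' = 11.1 + 5.39 = 16.49 Ω (source resistance + R1).
Open-circuit (no load on X): V_th = V_DC · R2/(R1' + R2) = 4.83 × 50.6/(16.49 + 50.6) = 3.643 mV.
Zeroing V_DC shorts the top of R1' to ground, so R_th = R1' ‖ R2 = 12.44 Ω.

V_th ≈ 3.64 mV, R_th ≈ 12.4 Ω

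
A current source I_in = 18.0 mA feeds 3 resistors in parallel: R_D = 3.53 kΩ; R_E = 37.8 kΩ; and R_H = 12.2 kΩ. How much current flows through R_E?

I ≈ 1.22 mA

Total conductance ΣG = 1/3.53 + 1/37.8 + 1/12.2 = 0.3917 (units of 1/kΩ).
By the current-divider rule, I = I_in · G_k/ΣG = 18.0 × 0.06754 = 1.216 mA.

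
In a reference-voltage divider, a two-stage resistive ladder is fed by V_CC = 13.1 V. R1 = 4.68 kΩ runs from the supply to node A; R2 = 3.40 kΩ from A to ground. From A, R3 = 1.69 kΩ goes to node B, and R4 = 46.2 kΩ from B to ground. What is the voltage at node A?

V_A ≈ 5.29 V

The second stage (R3 + R4 = 47.89 kΩ) loads node A in parallel with R2.
R2 ‖ (R3+R4) = 3.175 kΩ.
V_A = 13.1 × 3.175/(4.68 + 3.175) = 5.295 V.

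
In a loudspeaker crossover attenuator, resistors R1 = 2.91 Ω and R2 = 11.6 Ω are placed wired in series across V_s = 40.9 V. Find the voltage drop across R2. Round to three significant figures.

Series total: ΣR = 2.91 + 11.6 = 14.51 Ω.
Voltage divider: V = V_s · (11.60 / 14.51) = 40.9 × 0.7994 = 32.70 V.

V ≈ 32.7 V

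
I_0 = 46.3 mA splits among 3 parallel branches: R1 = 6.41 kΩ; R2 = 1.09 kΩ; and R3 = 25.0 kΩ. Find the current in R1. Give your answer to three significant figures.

I ≈ 6.49 mA

ΣG = 1/6.41 + 1/1.09 + 1/25.0 = 1.113.
By the current-divider rule, I = I_0 · G_k/ΣG = 46.3 × 0.1401 = 6.487 mA.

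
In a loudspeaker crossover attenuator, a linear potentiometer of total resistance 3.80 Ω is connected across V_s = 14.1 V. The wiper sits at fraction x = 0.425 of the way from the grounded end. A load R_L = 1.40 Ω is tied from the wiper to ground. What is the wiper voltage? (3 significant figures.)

Lower segment x·R_p = 1.615 Ω; upper segment (1−x)·R_p = 2.185 Ω.
R_L loads the lower segment: effective lower R = 0.7499 Ω.
Loaded-divider output: V_out = 14.1 × 0.2555 = 3.603 V.
(Unloaded: V_out = x·V_s = 5.99 V.)

V_out ≈ 3.60 V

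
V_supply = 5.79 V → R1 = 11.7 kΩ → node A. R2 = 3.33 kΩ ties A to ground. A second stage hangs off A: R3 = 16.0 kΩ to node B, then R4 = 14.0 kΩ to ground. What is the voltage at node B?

V_B ≈ 0.551 V

Looking into the second stage from A: R3 + R4 = 30.00 kΩ appears in parallel with R2.
Effective lower resistance at A: R2 ‖ 30.00 = 2.997 kΩ.
First divider: V_A = V_supply · 2.997/(11.7 + 2.997) = 1.181 V.
Stage 2 is unloaded, so V_B = V_A · R4/(R3+R4) = 1.181 × 14.0/30.00 = 0.5510 V.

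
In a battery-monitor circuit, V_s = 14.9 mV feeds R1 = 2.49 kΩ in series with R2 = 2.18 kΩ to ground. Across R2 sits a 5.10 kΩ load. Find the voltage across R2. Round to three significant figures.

V_out ≈ 5.66 mV

The load sits in parallel with R2, giving an effective lower resistance R2' = R2·R_L/(R2+R_L) = 1.527 kΩ.
Then V_out = V_s · R2'/(R1 + R2') = 14.9 × 1.527/4.017 = 5.664 mV.
(Unloaded it would be 6.96 mV; the load pulls it down.)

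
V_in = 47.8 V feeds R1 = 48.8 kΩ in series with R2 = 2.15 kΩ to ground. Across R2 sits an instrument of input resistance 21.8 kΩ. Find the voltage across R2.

R2 ‖ R_L = (2.15 × 21.8)/(2.15 + 21.8) = 1.957 kΩ.
Voltage divider with the loaded lower leg: V_out = 47.8 × 1.957/(48.8 + 1.957) = 47.8 × 0.03856 = 1.843 V.

V_out ≈ 1.84 V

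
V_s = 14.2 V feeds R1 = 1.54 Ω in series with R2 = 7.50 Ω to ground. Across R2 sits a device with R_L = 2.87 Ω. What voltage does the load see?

V_out ≈ 8.15 V

First combine the lower leg with the load: R2 ‖ R_L = 2.076 Ω.
Voltage divider with the loaded lower leg: V_out = 14.2 × 2.076/(1.54 + 2.076) = 14.2 × 0.5741 = 8.152 V.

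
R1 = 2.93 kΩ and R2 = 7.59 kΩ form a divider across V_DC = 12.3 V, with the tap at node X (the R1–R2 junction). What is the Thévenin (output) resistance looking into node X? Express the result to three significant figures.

Zeroing V_DC shorts the top of R1 to ground, so R_th = R1 ‖ R2 = 2.114 kΩ.

R_th ≈ 2.11 kΩ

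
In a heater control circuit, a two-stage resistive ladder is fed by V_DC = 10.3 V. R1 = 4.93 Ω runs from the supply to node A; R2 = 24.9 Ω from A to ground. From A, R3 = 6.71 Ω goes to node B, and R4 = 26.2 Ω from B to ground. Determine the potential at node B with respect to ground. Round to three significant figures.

V_B ≈ 6.08 V

The second stage (R3 + R4 = 32.91 Ω) loads node A in parallel with R2.
R2 ‖ (R3+R4) = 14.18 Ω.
V_A = 10.3 × 14.18/(4.93 + 14.18) = 7.642 V.
V_B = V_A × 0.7961 = 6.084 V.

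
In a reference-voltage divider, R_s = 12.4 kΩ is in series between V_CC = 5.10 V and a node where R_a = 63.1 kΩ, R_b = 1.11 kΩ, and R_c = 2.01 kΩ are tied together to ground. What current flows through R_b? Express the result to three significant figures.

Combine the parallel branches: R_p = (1/63.1 + 1/1.11 + 1/2.01)⁻¹ = 0.7071 kΩ.
Node voltage V_A = V_CC · R_p/(R_s + R_p) = 5.10 × 0.05395 = 0.2751 V.
I(R_b) = V_A / R_b = 0.2751/1.11 = 0.2479 mA.
(Equivalently: I_total = 0.3891 mA, then current-divider fraction G_k/ΣG = 0.6370.)

I ≈ 0.248 mA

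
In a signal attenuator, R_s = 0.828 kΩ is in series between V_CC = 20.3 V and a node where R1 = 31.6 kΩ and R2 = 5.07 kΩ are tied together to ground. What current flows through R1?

I ≈ 0.540 mA

Combine the parallel branches: R_p = (1/31.6 + 1/5.07)⁻¹ = 4.369 kΩ.
V_A = 20.3 × 4.369/5.197 = 17.07 V.
Branch current I = V_A/R1 = 17.07/31.6 = 0.5401 mA.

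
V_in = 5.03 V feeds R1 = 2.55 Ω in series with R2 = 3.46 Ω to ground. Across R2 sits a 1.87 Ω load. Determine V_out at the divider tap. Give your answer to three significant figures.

First combine the lower leg with the load: R2 ‖ R_L = 1.214 Ω.
Now apply the divider: V_out = 5.03 × 0.3225 = 1.622 V.

V_out ≈ 1.62 V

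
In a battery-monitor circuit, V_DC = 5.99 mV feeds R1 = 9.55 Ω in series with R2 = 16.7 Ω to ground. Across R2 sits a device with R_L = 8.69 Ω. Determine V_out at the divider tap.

The load sits in parallel with R2, giving an effective lower resistance R2' = R2·R_L/(R2+R_L) = 5.716 Ω.
Now apply the divider: V_out = 5.99 × 0.3744 = 2.243 mV.

V_out ≈ 2.24 mV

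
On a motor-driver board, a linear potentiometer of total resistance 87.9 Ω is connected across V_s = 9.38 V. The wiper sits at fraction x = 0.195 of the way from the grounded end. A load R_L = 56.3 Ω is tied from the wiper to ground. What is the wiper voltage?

V_out ≈ 1.47 V

Split the track: R_lower = x·R_p = 17.14 Ω, R_upper = (1−x)·R_p = 70.76 Ω.
R_L loads the lower segment: effective lower R = 13.14 Ω.
Loaded-divider output: V_out = 9.38 × 0.1566 = 1.469 V.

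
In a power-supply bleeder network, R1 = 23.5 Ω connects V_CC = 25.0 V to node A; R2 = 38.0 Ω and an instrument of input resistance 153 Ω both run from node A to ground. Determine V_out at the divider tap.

First combine the lower leg with the load: R2 ‖ R_L = 30.44 Ω.
Then V_out = V_CC · R2'/(R1 + R2') = 25.0 × 30.44/53.94 = 14.11 V.

V_out ≈ 14.1 V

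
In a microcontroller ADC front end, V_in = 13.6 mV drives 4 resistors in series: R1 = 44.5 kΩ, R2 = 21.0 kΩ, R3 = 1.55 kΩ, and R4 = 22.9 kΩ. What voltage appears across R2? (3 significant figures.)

ΣR = 44.5 + 21.0 + 1.55 + 22.9 = 89.95 kΩ.
By the voltage-divider rule, V = 13.6 × 21.00/89.95 = 3.175 mV.

V ≈ 3.18 mV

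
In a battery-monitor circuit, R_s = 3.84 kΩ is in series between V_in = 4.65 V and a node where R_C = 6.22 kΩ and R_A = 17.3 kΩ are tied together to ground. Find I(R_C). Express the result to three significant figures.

Combine the parallel branches: R_p = (1/6.22 + 1/17.3)⁻¹ = 4.575 kΩ.
V_A by voltage divider: V_A = 4.65 × 4.575/(3.84 + 4.575) = 2.528 V.
Branch current I = V_A/R_C = 2.528/6.22 = 0.4064 mA.
(Equivalently: I_total = 0.5526 mA, then current-divider fraction G_k/ΣG = 0.7355.)

I ≈ 0.406 mA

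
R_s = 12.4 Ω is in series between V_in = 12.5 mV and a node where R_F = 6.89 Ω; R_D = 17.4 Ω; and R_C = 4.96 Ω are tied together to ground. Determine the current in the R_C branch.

I ≈ 0.419 mA

Parallel bank: R_p = 1/(1/6.89 + 1/17.4 + 1/4.96) = 2.474 Ω.
Node voltage V_A = V_in · R_p/(R_s + R_p) = 12.5 × 0.1663 = 2.079 mV.
Branch current I = V_A/R_C = 2.079/4.96 = 0.4192 mA.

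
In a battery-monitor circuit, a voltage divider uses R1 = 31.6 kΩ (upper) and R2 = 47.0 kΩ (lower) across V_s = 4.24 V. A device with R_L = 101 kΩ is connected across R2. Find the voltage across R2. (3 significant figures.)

V_out ≈ 2.14 V

First combine the lower leg with the load: R2 ‖ R_L = 32.07 kΩ.
Now apply the divider: V_out = 4.24 × 0.5037 = 2.136 V.
(Unloaded it would be 2.54 V; the load pulls it down.)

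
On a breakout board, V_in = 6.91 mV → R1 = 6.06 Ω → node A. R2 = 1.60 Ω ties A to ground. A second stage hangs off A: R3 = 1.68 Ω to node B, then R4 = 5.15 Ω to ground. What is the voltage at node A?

V_A ≈ 1.22 mV

The second stage (R3 + R4 = 6.830 Ω) loads node A in parallel with R2.
Effective lower resistance at A: R2 ‖ 6.830 = 1.296 Ω.
So V_A = 6.91 × 0.1762 = 1.218 mV.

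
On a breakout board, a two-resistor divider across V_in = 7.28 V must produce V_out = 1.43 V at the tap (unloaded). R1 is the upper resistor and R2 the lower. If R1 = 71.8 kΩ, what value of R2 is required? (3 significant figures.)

The divider ratio is R2/(R1+R2) = 1.43/7.28 = 0.1964.
R2 = R1 · 0.1964/(1 − 0.1964) = 17.55 kΩ.

R2 ≈ 17.6 kΩ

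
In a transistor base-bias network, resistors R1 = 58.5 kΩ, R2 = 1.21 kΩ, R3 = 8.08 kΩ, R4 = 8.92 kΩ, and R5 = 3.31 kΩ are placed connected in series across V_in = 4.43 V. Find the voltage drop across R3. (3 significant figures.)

ΣR = 58.5 + 1.21 + 8.08 + 8.92 + 3.31 = 80.02 kΩ.
By the voltage-divider rule, V = 4.43 × 8.080/80.02 = 0.4473 V.

V ≈ 0.447 V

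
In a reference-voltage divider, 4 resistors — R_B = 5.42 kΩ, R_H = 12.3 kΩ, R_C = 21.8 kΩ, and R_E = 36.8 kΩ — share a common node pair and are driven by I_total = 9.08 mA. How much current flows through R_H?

I ≈ 2.18 mA

Total conductance ΣG = 1/5.42 + 1/12.3 + 1/21.8 + 1/36.8 = 0.3388 (units of 1/kΩ).
By the current-divider rule, I = I_total · G_k/ΣG = 9.08 × 0.2399 = 2.179 mA.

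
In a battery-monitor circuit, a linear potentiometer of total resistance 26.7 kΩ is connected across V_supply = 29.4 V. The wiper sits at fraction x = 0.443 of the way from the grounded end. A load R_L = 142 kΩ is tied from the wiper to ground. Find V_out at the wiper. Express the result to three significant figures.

V_out ≈ 12.4 V

Split the track: R_lower = x·R_p = 11.83 kΩ, R_upper = (1−x)·R_p = 14.87 kΩ.
(x·R_p) ‖ R_L = 10.92 kΩ.
Then V_out = V_supply · 10.92/(14.87 + 10.92) = 12.45 V.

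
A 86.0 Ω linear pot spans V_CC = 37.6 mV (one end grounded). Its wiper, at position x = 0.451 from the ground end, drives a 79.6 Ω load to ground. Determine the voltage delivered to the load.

V_out ≈ 13.4 mV

Lower segment x·R_p = 38.79 Ω; upper segment (1−x)·R_p = 47.21 Ω.
Lower segment in parallel with the load: 38.79 ‖ 79.6 = 26.08 Ω.
Loaded-divider output: V_out = 37.6 × 0.3558 = 13.38 mV.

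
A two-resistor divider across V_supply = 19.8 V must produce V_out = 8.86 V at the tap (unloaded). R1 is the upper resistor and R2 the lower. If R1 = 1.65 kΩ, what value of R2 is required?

R2 ≈ 1.34 kΩ

The divider ratio is R2/(R1+R2) = 8.86/19.8 = 0.4475.
Rearranging, R2 = R1·k/(1−k) = 1.65 × 0.8099 = 1.336 kΩ.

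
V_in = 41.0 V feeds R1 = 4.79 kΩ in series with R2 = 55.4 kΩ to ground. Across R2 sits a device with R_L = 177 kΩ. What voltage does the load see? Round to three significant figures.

First combine the lower leg with the load: R2 ‖ R_L = 42.19 kΩ.
Then V_out = V_in · R2'/(R1 + R2') = 41.0 × 42.19/46.98 = 36.82 V.
(Unloaded it would be 37.7 V; the load pulls it down.)

V_out ≈ 36.8 V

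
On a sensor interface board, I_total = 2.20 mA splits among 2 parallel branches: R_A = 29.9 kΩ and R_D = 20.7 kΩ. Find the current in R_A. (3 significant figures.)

For two parallel branches, I_k = I_total · (other R)/(sum of R).
I(R_A) = 2.20 × 20.7/(29.9 + 20.7) = 2.20 × 0.4091 = 0.9000 mA.

I ≈ 0.900 mA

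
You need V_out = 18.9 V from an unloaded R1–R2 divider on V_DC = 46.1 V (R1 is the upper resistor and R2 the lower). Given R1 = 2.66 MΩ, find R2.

R2 ≈ 1.85 MΩ

The divider ratio is R2/(R1+R2) = 18.9/46.1 = 0.4100.
R2 = R1 · 0.4100/(1 − 0.4100) = 1.848 MΩ.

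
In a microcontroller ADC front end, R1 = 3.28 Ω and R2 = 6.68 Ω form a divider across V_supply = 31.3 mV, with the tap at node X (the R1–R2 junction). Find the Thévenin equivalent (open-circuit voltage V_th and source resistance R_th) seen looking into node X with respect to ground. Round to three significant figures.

With X open, the divider is unloaded: V_th = 31.3 × 6.68/9.960 = 20.99 mV.
Looking into X with the source shorted: R_th = R1·R2/(R1+R2) = 3.280 × 6.68/9.960 = 2.200 Ω.

V_th ≈ 21.0 mV, R_th ≈ 2.20 Ω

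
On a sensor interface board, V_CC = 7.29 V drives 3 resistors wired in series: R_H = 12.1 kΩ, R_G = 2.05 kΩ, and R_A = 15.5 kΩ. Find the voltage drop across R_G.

V ≈ 0.504 V

ΣR = 12.1 + 2.05 + 15.5 = 29.65 kΩ.
Voltage divider: V = V_CC · (2.050 / 29.65) = 7.29 × 0.06914 = 0.5040 V.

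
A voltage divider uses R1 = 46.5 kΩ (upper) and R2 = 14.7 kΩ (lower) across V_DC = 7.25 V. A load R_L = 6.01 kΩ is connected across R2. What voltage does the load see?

V_out ≈ 0.609 V

The load sits in parallel with R2, giving an effective lower resistance R2' = R2·R_L/(R2+R_L) = 4.266 kΩ.
Now apply the divider: V_out = 7.25 × 0.08403 = 0.6092 V.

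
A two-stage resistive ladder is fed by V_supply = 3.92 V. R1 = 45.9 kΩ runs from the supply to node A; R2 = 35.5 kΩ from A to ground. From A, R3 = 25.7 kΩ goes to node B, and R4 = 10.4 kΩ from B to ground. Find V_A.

Looking into the second stage from A: R3 + R4 = 36.10 kΩ appears in parallel with R2.
R2 ‖ (R3+R4) = 17.90 kΩ.
V_A = 3.92 × 17.90/(45.9 + 17.90) = 1.100 V.

V_A ≈ 1.10 V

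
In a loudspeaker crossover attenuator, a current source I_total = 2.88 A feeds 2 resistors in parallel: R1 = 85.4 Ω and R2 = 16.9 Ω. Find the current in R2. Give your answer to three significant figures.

Two-branch current divider: I_k = I_total · R_other/(R_1 + R_2).
I(R2) = 2.88 × 85.4/(85.4 + 16.9) = 2.88 × 0.8348 = 2.404 A.

I ≈ 2.40 A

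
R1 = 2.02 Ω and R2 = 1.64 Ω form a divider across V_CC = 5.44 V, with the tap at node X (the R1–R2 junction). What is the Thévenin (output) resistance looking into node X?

With V_CC suppressed (replaced by a short), R_th = R1 ‖ R2 = (2.020 × 1.64)/(2.020 + 1.64) = 0.9051 Ω.

R_th ≈ 0.905 Ω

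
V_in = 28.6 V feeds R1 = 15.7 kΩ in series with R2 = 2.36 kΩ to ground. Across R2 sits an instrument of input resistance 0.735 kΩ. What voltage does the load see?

The load sits in parallel with R2, giving an effective lower resistance R2' = R2·R_L/(R2+R_L) = 0.5605 kΩ.
Then V_out = V_in · R2'/(R1 + R2') = 28.6 × 0.5605/16.26 = 0.9858 V.

V_out ≈ 0.986 V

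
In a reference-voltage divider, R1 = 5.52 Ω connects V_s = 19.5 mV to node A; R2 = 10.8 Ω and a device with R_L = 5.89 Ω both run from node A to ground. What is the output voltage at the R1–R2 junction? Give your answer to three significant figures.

R2 ‖ R_L = (10.8 × 5.89)/(10.8 + 5.89) = 3.811 Ω.
Then V_out = V_s · R2'/(R1 + R2') = 19.5 × 3.811/9.331 = 7.965 mV.
(Unloaded it would be 12.9 mV; the load pulls it down.)

V_out ≈ 7.96 mV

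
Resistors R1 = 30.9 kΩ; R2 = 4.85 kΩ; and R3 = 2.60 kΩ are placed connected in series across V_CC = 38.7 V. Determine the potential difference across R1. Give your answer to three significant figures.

V ≈ 31.2 V

Total series resistance ΣR = 30.9 + 4.85 + 2.60 = 38.35 kΩ.
Voltage divider: V = V_CC · (30.90 / 38.35) = 38.7 × 0.8057 = 31.18 V.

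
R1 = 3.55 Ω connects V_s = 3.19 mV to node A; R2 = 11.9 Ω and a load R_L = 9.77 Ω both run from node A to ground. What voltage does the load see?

V_out ≈ 1.92 mV

R2 ‖ R_L = (11.9 × 9.77)/(11.9 + 9.77) = 5.365 Ω.
Now apply the divider: V_out = 3.19 × 0.6018 = 1.920 mV.
(Unloaded it would be 2.46 mV; the load pulls it down.)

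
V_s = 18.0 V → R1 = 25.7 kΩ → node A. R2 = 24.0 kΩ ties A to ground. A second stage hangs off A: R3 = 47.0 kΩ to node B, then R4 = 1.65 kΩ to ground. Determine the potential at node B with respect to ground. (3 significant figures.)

The second stage (R3 + R4 = 48.65 kΩ) loads node A in parallel with R2.
Effective lower resistance at A: R2 ‖ 48.65 = 16.07 kΩ.
V_A = 18.0 × 16.07/(25.7 + 16.07) = 6.925 V.
Stage 2 is unloaded, so V_B = V_A · R4/(R3+R4) = 6.925 × 1.65/48.65 = 0.2349 V.

V_B ≈ 0.235 V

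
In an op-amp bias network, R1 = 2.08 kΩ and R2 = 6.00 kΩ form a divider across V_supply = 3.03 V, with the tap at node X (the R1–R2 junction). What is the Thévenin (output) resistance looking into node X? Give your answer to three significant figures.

With V_supply suppressed (replaced by a short), R_th = R1 ‖ R2 = (2.080 × 6.00)/(2.080 + 6.00) = 1.545 kΩ.

R_th ≈ 1.54 kΩ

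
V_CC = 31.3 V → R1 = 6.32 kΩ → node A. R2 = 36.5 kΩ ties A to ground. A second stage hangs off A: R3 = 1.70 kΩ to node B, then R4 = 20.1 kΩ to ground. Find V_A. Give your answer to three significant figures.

Looking into the second stage from A: R3 + R4 = 21.80 kΩ appears in parallel with R2.
Effective lower resistance at A: R2 ‖ 21.80 = 13.65 kΩ.
So V_A = 31.3 × 0.6835 = 21.39 V.

V_A ≈ 21.4 V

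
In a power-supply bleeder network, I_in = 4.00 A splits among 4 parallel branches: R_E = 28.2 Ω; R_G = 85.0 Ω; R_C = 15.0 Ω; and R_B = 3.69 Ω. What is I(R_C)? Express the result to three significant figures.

I ≈ 0.693 A

Conductances: ΣG = 1/28.2 + 1/85.0 + 1/15.0 + 1/3.69 = 0.3849 (1/Ω).
R_C takes the fraction G_k/ΣG = 0.06667/0.3849 = 0.1732, so I = 4.00 × 0.1732 = 0.6928 A.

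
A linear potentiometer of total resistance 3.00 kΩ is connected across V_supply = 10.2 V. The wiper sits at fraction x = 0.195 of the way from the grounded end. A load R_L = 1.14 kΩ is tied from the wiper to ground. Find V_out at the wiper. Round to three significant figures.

V_out ≈ 1.41 V

Split the track: R_lower = x·R_p = 0.5850 kΩ, R_upper = (1−x)·R_p = 2.415 kΩ.
Lower segment in parallel with the load: 0.5850 ‖ 1.14 = 0.3866 kΩ.
V_out = 10.2 × 0.3866/(2.415 + 0.3866) = 1.408 V.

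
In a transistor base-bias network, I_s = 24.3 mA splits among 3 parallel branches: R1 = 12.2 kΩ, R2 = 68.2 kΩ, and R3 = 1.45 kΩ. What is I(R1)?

Conductances: ΣG = 1/12.2 + 1/68.2 + 1/1.45 = 0.7863 (1/kΩ).
By the current-divider rule, I = I_s · G_k/ΣG = 24.3 × 0.1042 = 2.533 mA.

I ≈ 2.53 mA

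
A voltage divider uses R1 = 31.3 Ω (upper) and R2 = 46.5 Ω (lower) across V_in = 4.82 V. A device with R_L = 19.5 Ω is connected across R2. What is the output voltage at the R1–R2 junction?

R2 ‖ R_L = (46.5 × 19.5)/(46.5 + 19.5) = 13.74 Ω.
Now apply the divider: V_out = 4.82 × 0.3050 = 1.470 V.
(Unloaded it would be 2.88 V; the load pulls it down.)

V_out ≈ 1.47 V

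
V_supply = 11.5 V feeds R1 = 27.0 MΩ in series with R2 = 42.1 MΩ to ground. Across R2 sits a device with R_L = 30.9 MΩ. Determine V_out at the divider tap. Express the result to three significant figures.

The load sits in parallel with R2, giving an effective lower resistance R2' = R2·R_L/(R2+R_L) = 17.82 MΩ.
Now apply the divider: V_out = 11.5 × 0.3976 = 4.572 V.

V_out ≈ 4.57 V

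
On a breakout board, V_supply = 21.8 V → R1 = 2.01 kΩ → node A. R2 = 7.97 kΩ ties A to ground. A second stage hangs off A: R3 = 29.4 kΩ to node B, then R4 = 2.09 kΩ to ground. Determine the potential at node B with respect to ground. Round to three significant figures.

V_B ≈ 1.10 V

Node A sees R2 in parallel with the series input of stage 2, R3 + R4 = 31.49 kΩ.
R2 ‖ (R3+R4) = 6.360 kΩ.
So V_A = 21.8 × 0.7599 = 16.57 V.
Then the unloaded second divider: V_B = V_A × R4/(R3+R4) = 16.57 × 0.06637 = 1.099 V.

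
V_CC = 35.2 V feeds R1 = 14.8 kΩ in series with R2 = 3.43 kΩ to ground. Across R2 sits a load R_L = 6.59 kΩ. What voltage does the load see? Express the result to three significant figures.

First combine the lower leg with the load: R2 ‖ R_L = 2.256 kΩ.
Voltage divider with the loaded lower leg: V_out = 35.2 × 2.256/(14.8 + 2.256) = 35.2 × 0.1323 = 4.656 V.
(Unloaded it would be 6.62 V; the load pulls it down.)

V_out ≈ 4.66 V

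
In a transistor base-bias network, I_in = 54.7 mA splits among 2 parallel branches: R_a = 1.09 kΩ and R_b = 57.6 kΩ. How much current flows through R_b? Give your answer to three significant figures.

Two-branch current divider: I_k = I_in · R_other/(R_1 + R_2).
So I = 54.7 × 1.09/58.69 = 1.016 mA.

I ≈ 1.02 mA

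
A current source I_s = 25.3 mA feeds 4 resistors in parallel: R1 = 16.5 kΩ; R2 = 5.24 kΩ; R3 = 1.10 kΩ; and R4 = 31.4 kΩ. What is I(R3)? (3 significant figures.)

Total conductance ΣG = 1/16.5 + 1/5.24 + 1/1.10 + 1/31.4 = 1.192 (units of 1/kΩ).
Current divider: I(R3) = I_s · G_k/ΣG = 25.3 × (0.9091/1.192) = 25.3 × 0.7624 = 19.29 mA.

I ≈ 19.3 mA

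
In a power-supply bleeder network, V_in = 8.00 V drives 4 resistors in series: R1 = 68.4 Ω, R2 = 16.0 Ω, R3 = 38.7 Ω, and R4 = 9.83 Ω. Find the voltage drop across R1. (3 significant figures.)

Series total: ΣR = 68.4 + 16.0 + 38.7 + 9.83 = 132.9 Ω.
V = V_in · R/ΣR = 8.00 × 0.5146 = 4.116 V.

V ≈ 4.12 V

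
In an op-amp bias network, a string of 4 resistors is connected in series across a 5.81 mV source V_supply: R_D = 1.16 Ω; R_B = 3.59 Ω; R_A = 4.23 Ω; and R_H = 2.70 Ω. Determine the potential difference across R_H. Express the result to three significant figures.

V ≈ 1.34 mV

Total series resistance ΣR = 1.16 + 3.59 + 4.23 + 2.70 = 11.68 Ω.
Voltage divider: V = V_supply · (2.700 / 11.68) = 5.81 × 0.2312 = 1.343 mV.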